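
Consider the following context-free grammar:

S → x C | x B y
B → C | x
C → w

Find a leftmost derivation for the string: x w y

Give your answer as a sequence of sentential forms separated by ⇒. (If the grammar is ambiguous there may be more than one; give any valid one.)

S ⇒ x B y ⇒ x C y ⇒ x w y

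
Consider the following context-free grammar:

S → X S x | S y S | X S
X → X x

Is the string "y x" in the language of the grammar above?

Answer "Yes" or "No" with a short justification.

No - no valid derivation exists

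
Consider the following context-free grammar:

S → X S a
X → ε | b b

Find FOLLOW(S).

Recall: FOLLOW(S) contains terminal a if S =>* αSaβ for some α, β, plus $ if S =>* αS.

We compute FOLLOW(S) using the standard algorithm.
FOLLOW(S) starts with {$}.
FIRST(S) = {b}
FIRST(X) = {b, ε}
FOLLOW(S) = {$, a}
FOLLOW(X) = {b}
Therefore, FOLLOW(S) = {$, a}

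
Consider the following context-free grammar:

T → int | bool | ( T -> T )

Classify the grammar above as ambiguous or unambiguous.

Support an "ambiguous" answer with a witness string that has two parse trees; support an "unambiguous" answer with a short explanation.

Unambiguous - every string in the language has a unique parse tree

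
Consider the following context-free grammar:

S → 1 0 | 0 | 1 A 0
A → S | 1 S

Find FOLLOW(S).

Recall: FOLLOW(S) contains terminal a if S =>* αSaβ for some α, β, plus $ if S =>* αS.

We compute FOLLOW(S) using the standard algorithm.
FOLLOW(S) starts with {$}.
FIRST(A) = {0, 1}
FIRST(S) = {0, 1}
FOLLOW(A) = {0}
FOLLOW(S) = {$, 0}
Therefore, FOLLOW(S) = {$, 0}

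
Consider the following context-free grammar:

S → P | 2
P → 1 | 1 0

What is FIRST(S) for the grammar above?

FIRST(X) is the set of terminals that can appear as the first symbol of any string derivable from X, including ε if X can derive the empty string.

We compute FIRST(S) using the standard algorithm.
FIRST(P) = {1}
FIRST(S) = {1, 2}
Therefore, FIRST(S) = {1, 2}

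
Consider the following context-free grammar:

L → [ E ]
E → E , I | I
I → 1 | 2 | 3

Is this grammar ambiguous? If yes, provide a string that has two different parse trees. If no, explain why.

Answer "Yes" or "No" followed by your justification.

No - the grammar is unambiguous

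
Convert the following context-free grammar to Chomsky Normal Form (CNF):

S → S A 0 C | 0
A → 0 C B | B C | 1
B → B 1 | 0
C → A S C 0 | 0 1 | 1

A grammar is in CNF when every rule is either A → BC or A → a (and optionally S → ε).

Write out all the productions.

T0 → 0; S → 0; A → 1; T1 → 1; B → 0; C → 1; S → S X0; X0 → A X1; X1 → T0 C; A → T0 X2; X2 → C B; A → B C; B → B T1; C → A X3; X3 → S X4; X4 → C T0; C → T0 T1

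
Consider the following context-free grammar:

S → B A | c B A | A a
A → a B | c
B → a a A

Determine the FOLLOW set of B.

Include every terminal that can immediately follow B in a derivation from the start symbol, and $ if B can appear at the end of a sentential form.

We compute FOLLOW(B) using the standard algorithm.
FOLLOW(S) starts with {$}.
FIRST(A) = {a, c}
FIRST(B) = {a}
FIRST(S) = {a, c}
FOLLOW(A) = {$, a, c}
FOLLOW(B) = {$, a, c}
FOLLOW(S) = {$}
Therefore, FOLLOW(B) = {$, a, c}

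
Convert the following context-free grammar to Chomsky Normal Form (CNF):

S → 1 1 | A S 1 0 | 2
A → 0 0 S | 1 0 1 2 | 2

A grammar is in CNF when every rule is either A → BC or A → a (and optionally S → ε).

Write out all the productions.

T1 → 1; T0 → 0; S → 2; T2 → 2; A → 2; S → T1 T1; S → A X0; X0 → S X1; X1 → T1 T0; A → T0 X2; X2 → T0 S; A → T1 X3; X3 → T0 X4; X4 → T1 T2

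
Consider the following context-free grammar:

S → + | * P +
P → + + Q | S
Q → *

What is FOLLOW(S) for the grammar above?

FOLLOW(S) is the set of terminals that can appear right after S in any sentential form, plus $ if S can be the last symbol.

We compute FOLLOW(S) using the standard algorithm.
FOLLOW(S) starts with {$}.
FIRST(P) = {*, +}
FIRST(Q) = {*}
FIRST(S) = {*, +}
FOLLOW(P) = {+}
FOLLOW(Q) = {+}
FOLLOW(S) = {$, +}
Therefore, FOLLOW(S) = {$, +}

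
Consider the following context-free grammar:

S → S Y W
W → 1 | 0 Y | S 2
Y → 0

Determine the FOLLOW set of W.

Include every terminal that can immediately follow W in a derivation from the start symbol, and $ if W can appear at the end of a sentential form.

We compute FOLLOW(W) using the standard algorithm.
FOLLOW(S) starts with {$}.
FIRST(S) = {}
FIRST(W) = {0, 1}
FIRST(Y) = {0}
FOLLOW(S) = {$, 0, 2}
FOLLOW(W) = {$, 0, 2}
FOLLOW(Y) = {$, 0, 1, 2}
Therefore, FOLLOW(W) = {$, 0, 2}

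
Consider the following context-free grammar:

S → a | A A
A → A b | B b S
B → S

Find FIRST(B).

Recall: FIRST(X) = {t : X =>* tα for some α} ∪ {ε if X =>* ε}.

We compute FIRST(B) using the standard algorithm.
FIRST(A) = {a}
FIRST(B) = {a}
FIRST(S) = {a}
Therefore, FIRST(B) = {a}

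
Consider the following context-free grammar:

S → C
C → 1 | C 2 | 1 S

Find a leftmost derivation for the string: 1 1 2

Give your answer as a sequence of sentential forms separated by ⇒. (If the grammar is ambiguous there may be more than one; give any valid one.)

S ⇒ C ⇒ 1 S ⇒ 1 C ⇒ 1 C 2 ⇒ 1 1 2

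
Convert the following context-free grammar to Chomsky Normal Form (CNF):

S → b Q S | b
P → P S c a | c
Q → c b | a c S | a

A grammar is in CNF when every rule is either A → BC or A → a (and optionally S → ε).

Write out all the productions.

TB → b; S → b; TC → c; TA → a; P → c; Q → a; S → TB X0; X0 → Q S; P → P X1; X1 → S X2; X2 → TC TA; Q → TC TB; Q → TA X3; X3 → TC S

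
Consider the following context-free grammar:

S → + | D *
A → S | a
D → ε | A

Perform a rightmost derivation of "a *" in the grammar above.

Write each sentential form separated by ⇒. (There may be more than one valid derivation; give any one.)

S ⇒ D * ⇒ A * ⇒ a *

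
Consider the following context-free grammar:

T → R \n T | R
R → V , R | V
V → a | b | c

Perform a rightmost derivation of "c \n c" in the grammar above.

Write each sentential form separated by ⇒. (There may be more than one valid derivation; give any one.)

T ⇒ R \n T ⇒ R \n R ⇒ R \n V ⇒ R \n c ⇒ V \n c ⇒ c \n c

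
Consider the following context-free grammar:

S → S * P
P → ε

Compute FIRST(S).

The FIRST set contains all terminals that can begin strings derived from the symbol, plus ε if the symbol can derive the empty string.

We compute FIRST(S) using the standard algorithm.
FIRST(P) = {ε}
FIRST(S) = {}
Therefore, FIRST(S) = {}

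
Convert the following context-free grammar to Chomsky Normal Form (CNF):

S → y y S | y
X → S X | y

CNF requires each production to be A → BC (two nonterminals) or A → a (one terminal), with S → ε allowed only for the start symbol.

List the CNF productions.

TY → y; S → y; X → y; S → TY X0; X0 → TY S; X → S X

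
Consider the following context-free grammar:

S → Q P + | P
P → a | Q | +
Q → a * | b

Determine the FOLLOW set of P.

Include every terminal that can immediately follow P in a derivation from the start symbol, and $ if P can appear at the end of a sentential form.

We compute FOLLOW(P) using the standard algorithm.
FOLLOW(S) starts with {$}.
FIRST(P) = {+, a, b}
FIRST(Q) = {a, b}
FIRST(S) = {+, a, b}
FOLLOW(P) = {$, +}
FOLLOW(Q) = {$, +, a, b}
FOLLOW(S) = {$}
Therefore, FOLLOW(P) = {$, +}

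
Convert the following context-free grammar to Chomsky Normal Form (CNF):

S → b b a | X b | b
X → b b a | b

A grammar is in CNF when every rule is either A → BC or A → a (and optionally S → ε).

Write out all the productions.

TB → b; TA → a; S → b; X → b; S → TB X0; X0 → TB TA; S → X TB; X → TB X1; X1 → TB TA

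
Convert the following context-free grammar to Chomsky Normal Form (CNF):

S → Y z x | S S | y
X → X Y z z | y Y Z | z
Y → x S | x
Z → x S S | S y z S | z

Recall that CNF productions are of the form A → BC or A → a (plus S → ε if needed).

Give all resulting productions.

TZ → z; TX → x; S → y; TY → y; X → z; Y → x; Z → z; S → Y X0; X0 → TZ TX; S → S S; X → X X1; X1 → Y X2; X2 → TZ TZ; X → TY X3; X3 → Y Z; Y → TX S; Z → TX X4; X4 → S S; Z → S X5; X5 → TY X6; X6 → TZ S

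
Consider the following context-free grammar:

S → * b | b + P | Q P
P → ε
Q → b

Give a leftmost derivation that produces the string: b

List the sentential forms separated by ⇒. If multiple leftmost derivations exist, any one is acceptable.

S ⇒ Q P ⇒ b P ⇒ b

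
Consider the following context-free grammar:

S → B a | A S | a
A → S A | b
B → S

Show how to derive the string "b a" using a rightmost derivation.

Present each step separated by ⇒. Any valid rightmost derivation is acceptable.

S ⇒ A S ⇒ A a ⇒ b a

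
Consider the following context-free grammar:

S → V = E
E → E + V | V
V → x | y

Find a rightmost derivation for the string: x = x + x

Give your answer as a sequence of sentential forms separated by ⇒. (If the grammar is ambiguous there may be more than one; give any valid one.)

S ⇒ V = E ⇒ V = E + V ⇒ V = E + x ⇒ V = V + x ⇒ V = x + x ⇒ x = x + x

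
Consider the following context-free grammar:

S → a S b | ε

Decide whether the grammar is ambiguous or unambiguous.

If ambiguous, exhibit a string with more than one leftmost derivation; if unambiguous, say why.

Unambiguous - every string in the language has a unique leftmost derivation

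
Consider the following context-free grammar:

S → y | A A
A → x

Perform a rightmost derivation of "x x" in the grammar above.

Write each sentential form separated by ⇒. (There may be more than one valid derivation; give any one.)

S ⇒ A A ⇒ A x ⇒ x x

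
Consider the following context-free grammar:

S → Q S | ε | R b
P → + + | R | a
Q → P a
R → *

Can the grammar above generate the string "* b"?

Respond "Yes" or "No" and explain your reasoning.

Yes - a valid derivation exists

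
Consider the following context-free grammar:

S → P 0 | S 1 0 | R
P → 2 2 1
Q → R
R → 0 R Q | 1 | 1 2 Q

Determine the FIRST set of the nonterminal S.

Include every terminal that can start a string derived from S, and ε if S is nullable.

We compute FIRST(S) using the standard algorithm.
FIRST(P) = {2}
FIRST(Q) = {0, 1}
FIRST(R) = {0, 1}
FIRST(S) = {0, 1, 2}
Therefore, FIRST(S) = {0, 1, 2}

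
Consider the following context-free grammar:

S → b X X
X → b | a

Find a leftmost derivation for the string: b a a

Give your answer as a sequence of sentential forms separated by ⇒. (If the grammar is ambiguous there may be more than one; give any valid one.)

S ⇒ b X X ⇒ b a X ⇒ b a a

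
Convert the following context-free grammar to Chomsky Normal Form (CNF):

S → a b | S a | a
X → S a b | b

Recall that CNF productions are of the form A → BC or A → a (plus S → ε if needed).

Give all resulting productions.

TA → a; TB → b; S → a; X → b; S → TA TB; S → S TA; X → S X0; X0 → TA TB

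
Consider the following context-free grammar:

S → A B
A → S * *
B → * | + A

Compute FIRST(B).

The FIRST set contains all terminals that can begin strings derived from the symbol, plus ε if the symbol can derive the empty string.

We compute FIRST(B) using the standard algorithm.
FIRST(A) = {}
FIRST(B) = {*, +}
FIRST(S) = {}
Therefore, FIRST(B) = {*, +}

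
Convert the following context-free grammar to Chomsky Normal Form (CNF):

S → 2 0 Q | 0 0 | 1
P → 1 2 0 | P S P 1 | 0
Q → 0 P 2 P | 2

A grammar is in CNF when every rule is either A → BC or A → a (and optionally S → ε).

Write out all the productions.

T2 → 2; T0 → 0; S → 1; T1 → 1; P → 0; Q → 2; S → T2 X0; X0 → T0 Q; S → T0 T0; P → T1 X1; X1 → T2 T0; P → P X2; X2 → S X3; X3 → P T1; Q → T0 X4; X4 → P X5; X5 → T2 P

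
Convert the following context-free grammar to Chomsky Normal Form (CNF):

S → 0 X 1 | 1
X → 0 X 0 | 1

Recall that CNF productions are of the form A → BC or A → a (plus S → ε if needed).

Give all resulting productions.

T0 → 0; T1 → 1; S → 1; X → 1; S → T0 X0; X0 → X T1; X → T0 X1; X1 → X T0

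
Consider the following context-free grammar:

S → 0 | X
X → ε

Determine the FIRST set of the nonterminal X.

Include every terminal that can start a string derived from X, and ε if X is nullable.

We compute FIRST(X) using the standard algorithm.
FIRST(S) = {0, ε}
FIRST(X) = {ε}
Therefore, FIRST(X) = {ε}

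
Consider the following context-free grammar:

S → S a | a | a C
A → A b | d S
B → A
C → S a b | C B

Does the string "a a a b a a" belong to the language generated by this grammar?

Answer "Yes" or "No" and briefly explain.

Yes - a valid derivation exists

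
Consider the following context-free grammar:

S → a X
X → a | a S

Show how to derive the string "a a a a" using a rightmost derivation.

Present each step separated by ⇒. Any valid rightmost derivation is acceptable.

S ⇒ a X ⇒ a a S ⇒ a a a X ⇒ a a a a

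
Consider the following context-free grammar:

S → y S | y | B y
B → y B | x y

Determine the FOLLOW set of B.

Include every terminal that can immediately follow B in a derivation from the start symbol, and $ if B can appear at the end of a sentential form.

We compute FOLLOW(B) using the standard algorithm.
FOLLOW(S) starts with {$}.
FIRST(B) = {x, y}
FIRST(S) = {x, y}
FOLLOW(B) = {y}
FOLLOW(S) = {$}
Therefore, FOLLOW(B) = {y}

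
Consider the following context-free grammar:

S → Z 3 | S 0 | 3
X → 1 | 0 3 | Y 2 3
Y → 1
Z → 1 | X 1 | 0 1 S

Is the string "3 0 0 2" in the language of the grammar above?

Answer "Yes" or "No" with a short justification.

No - no valid derivation exists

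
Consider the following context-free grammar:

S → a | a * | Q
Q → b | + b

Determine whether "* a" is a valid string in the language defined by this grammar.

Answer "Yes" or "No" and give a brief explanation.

No - no valid derivation exists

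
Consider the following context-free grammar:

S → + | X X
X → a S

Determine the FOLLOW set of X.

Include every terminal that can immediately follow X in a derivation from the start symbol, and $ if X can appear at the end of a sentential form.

We compute FOLLOW(X) using the standard algorithm.
FOLLOW(S) starts with {$}.
FIRST(S) = {+, a}
FIRST(X) = {a}
FOLLOW(S) = {$, a}
FOLLOW(X) = {$, a}
Therefore, FOLLOW(X) = {$, a}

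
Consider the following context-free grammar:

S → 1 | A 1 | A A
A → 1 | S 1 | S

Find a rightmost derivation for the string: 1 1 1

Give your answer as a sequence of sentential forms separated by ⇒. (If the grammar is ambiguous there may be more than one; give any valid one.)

S ⇒ A 1 ⇒ S 1 1 ⇒ 1 1 1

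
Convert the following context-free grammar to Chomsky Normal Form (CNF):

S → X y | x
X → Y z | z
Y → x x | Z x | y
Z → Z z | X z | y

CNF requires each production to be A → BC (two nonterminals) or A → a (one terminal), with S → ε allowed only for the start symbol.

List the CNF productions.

TY → y; S → x; TZ → z; X → z; TX → x; Y → y; Z → y; S → X TY; X → Y TZ; Y → TX TX; Y → Z TX; Z → Z TZ; Z → X TZ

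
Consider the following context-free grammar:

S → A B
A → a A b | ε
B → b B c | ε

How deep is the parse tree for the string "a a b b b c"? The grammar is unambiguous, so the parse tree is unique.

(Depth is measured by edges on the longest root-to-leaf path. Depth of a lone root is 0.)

4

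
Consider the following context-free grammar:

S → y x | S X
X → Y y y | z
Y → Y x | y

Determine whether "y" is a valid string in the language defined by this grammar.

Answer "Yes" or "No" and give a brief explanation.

No - no valid derivation exists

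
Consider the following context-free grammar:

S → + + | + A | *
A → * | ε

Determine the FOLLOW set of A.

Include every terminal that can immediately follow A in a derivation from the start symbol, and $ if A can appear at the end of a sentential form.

We compute FOLLOW(A) using the standard algorithm.
FOLLOW(S) starts with {$}.
FIRST(A) = {*, ε}
FIRST(S) = {*, +}
FOLLOW(A) = {$}
FOLLOW(S) = {$}
Therefore, FOLLOW(A) = {$}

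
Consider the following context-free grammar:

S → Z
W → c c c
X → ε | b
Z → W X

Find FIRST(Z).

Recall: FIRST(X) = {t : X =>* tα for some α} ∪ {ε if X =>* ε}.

We compute FIRST(Z) using the standard algorithm.
FIRST(S) = {c}
FIRST(W) = {c}
FIRST(X) = {b, ε}
FIRST(Z) = {c}
Therefore, FIRST(Z) = {c}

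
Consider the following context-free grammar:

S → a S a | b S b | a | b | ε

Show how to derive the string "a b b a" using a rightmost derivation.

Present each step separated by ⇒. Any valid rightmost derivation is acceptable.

S ⇒ a S a ⇒ a b S b a ⇒ a b b a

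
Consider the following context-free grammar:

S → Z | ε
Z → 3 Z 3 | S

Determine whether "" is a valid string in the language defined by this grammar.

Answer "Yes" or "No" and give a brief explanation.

Yes - a valid derivation exists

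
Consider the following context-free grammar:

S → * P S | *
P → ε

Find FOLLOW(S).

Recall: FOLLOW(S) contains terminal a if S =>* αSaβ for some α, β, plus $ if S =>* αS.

We compute FOLLOW(S) using the standard algorithm.
FOLLOW(S) starts with {$}.
FIRST(P) = {ε}
FIRST(S) = {*}
FOLLOW(P) = {*}
FOLLOW(S) = {$}
Therefore, FOLLOW(S) = {$}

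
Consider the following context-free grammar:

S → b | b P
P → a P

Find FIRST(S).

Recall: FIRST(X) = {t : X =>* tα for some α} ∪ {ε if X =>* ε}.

We compute FIRST(S) using the standard algorithm.
FIRST(P) = {a}
FIRST(S) = {b}
Therefore, FIRST(S) = {b}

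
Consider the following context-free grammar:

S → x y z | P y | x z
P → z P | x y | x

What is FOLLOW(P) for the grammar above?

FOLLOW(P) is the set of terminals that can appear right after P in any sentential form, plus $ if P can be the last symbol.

We compute FOLLOW(P) using the standard algorithm.
FOLLOW(S) starts with {$}.
FIRST(P) = {x, z}
FIRST(S) = {x, z}
FOLLOW(P) = {y}
FOLLOW(S) = {$}
Therefore, FOLLOW(P) = {y}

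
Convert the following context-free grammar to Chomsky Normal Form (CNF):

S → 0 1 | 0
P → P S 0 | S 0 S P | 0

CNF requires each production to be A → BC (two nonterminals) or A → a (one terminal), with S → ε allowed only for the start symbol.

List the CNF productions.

T0 → 0; T1 → 1; S → 0; P → 0; S → T0 T1; P → P X0; X0 → S T0; P → S X1; X1 → T0 X2; X2 → S P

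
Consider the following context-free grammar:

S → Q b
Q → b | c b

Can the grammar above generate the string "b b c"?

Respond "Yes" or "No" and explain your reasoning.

No - no valid derivation exists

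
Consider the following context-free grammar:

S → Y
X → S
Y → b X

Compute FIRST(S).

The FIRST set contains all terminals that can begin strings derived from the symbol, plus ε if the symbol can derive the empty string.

We compute FIRST(S) using the standard algorithm.
FIRST(S) = {b}
FIRST(X) = {b}
FIRST(Y) = {b}
Therefore, FIRST(S) = {b}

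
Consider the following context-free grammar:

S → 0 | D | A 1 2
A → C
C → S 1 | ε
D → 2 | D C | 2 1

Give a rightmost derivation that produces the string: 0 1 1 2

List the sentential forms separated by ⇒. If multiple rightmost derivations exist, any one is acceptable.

S ⇒ A 1 2 ⇒ C 1 2 ⇒ S 1 1 2 ⇒ 0 1 1 2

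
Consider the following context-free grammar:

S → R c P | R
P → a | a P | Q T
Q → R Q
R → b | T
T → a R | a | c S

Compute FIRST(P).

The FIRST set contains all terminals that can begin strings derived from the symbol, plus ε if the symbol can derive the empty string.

We compute FIRST(P) using the standard algorithm.
FIRST(P) = {a, b, c}
FIRST(Q) = {a, b, c}
FIRST(R) = {a, b, c}
FIRST(S) = {a, b, c}
FIRST(T) = {a, c}
Therefore, FIRST(P) = {a, b, c}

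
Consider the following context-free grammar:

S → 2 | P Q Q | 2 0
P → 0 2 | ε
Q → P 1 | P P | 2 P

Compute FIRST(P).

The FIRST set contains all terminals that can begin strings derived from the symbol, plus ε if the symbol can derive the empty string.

We compute FIRST(P) using the standard algorithm.
FIRST(P) = {0, ε}
FIRST(Q) = {0, 1, 2, ε}
FIRST(S) = {0, 1, 2, ε}
Therefore, FIRST(P) = {0, ε}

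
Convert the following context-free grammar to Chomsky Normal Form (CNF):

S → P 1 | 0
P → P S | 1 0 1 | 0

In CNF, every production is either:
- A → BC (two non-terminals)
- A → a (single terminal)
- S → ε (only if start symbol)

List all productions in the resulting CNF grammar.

T1 → 1; S → 0; T0 → 0; P → 0; S → P T1; P → P S; P → T1 X0; X0 → T0 T1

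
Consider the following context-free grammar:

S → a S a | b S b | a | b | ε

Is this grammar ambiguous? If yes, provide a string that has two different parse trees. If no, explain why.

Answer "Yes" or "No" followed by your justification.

No - the grammar is unambiguous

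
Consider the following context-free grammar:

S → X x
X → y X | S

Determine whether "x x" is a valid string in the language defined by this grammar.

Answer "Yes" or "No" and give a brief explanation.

No - no valid derivation exists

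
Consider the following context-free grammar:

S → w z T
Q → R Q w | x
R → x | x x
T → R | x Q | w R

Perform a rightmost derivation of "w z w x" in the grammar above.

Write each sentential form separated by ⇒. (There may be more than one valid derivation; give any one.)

S ⇒ w z T ⇒ w z w R ⇒ w z w x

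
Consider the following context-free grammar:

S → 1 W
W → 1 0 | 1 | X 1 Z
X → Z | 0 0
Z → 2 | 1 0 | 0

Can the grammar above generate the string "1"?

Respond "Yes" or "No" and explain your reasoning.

No - no valid derivation exists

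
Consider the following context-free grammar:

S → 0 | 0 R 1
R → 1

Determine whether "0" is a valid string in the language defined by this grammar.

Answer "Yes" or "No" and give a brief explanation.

Yes - a valid derivation exists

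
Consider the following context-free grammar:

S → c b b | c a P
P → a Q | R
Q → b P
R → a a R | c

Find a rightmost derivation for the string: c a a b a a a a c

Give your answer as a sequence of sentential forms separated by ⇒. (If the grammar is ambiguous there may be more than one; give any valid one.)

S ⇒ c a P ⇒ c a a Q ⇒ c a a b P ⇒ c a a b R ⇒ c a a b a a R ⇒ c a a b a a a a R ⇒ c a a b a a a a c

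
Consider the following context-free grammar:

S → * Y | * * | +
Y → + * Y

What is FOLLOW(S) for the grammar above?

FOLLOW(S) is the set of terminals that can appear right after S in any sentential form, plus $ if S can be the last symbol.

We compute FOLLOW(S) using the standard algorithm.
FOLLOW(S) starts with {$}.
FIRST(S) = {*, +}
FIRST(Y) = {+}
FOLLOW(S) = {$}
FOLLOW(Y) = {$}
Therefore, FOLLOW(S) = {$}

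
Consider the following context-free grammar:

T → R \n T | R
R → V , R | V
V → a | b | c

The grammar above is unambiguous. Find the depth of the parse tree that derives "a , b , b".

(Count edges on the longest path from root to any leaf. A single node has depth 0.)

5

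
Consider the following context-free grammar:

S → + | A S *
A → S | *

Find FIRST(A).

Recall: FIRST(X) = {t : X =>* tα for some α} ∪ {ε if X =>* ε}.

We compute FIRST(A) using the standard algorithm.
FIRST(A) = {*, +}
FIRST(S) = {*, +}
Therefore, FIRST(A) = {*, +}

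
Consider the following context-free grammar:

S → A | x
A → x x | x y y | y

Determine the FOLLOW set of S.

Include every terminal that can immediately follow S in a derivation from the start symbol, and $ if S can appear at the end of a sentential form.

We compute FOLLOW(S) using the standard algorithm.
FOLLOW(S) starts with {$}.
FIRST(A) = {x, y}
FIRST(S) = {x, y}
FOLLOW(A) = {$}
FOLLOW(S) = {$}
Therefore, FOLLOW(S) = {$}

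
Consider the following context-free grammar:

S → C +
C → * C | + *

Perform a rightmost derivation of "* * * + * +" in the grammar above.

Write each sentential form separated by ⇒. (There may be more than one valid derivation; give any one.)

S ⇒ C + ⇒ * C + ⇒ * * C + ⇒ * * * C + ⇒ * * * + * +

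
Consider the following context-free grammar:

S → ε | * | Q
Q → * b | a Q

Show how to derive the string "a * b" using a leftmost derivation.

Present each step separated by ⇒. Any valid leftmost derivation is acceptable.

S ⇒ Q ⇒ a Q ⇒ a * b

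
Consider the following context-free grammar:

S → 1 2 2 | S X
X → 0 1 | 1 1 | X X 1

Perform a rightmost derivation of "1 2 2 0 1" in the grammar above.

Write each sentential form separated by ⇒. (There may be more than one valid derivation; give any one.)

S ⇒ S X ⇒ S 0 1 ⇒ 1 2 2 0 1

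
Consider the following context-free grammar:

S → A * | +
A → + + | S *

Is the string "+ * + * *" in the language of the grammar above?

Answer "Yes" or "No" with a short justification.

No - no valid derivation exists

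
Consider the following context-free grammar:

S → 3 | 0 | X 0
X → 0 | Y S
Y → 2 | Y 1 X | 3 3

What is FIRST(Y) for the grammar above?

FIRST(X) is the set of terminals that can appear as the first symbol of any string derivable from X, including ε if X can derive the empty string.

We compute FIRST(Y) using the standard algorithm.
FIRST(S) = {0, 2, 3}
FIRST(X) = {0, 2, 3}
FIRST(Y) = {2, 3}
Therefore, FIRST(Y) = {2, 3}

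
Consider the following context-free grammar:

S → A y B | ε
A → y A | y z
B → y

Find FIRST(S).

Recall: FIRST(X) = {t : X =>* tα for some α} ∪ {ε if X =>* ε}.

We compute FIRST(S) using the standard algorithm.
FIRST(A) = {y}
FIRST(B) = {y}
FIRST(S) = {y, ε}
Therefore, FIRST(S) = {y, ε}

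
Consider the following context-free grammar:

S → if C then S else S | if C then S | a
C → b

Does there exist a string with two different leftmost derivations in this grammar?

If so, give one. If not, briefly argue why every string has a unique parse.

Yes - the string 'if b then a else if b then if b then a else a' has two distinct leftmost derivations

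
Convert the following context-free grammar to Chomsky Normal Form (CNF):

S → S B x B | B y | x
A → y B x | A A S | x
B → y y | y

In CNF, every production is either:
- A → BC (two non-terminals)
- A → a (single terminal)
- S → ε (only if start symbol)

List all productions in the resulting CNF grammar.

TX → x; TY → y; S → x; A → x; B → y; S → S X0; X0 → B X1; X1 → TX B; S → B TY; A → TY X2; X2 → B TX; A → A X3; X3 → A S; B → TY TY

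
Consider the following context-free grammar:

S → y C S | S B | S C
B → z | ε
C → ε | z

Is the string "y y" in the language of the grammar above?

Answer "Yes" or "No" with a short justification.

No - no valid derivation exists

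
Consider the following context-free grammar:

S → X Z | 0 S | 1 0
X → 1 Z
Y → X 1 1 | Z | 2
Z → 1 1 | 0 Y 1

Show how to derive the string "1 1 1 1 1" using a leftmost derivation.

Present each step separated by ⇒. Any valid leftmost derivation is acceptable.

S ⇒ X Z ⇒ 1 Z Z ⇒ 1 1 1 Z ⇒ 1 1 1 1 1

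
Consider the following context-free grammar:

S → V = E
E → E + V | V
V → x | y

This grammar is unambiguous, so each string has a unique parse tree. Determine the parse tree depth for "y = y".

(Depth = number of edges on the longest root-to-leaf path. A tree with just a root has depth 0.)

3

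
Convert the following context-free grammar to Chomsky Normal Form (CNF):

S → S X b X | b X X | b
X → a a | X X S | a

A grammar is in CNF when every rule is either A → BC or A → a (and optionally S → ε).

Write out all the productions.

TB → b; S → b; TA → a; X → a; S → S X0; X0 → X X1; X1 → TB X; S → TB X2; X2 → X X; X → TA TA; X → X X3; X3 → X S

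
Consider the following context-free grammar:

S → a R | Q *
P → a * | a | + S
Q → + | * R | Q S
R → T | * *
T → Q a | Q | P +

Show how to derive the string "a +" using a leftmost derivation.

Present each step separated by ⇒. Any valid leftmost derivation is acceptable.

S ⇒ a R ⇒ a T ⇒ a Q ⇒ a +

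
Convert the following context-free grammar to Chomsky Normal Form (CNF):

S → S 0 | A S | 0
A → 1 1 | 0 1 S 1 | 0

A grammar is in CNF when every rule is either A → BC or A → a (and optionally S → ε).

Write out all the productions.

T0 → 0; S → 0; T1 → 1; A → 0; S → S T0; S → A S; A → T1 T1; A → T0 X0; X0 → T1 X1; X1 → S T1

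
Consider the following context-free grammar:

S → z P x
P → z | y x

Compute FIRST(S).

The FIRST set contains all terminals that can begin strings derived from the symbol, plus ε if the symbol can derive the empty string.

We compute FIRST(S) using the standard algorithm.
FIRST(P) = {y, z}
FIRST(S) = {z}
Therefore, FIRST(S) = {z}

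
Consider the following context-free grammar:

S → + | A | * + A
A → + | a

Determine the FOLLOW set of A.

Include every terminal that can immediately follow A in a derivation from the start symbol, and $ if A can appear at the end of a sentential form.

We compute FOLLOW(A) using the standard algorithm.
FOLLOW(S) starts with {$}.
FIRST(A) = {+, a}
FIRST(S) = {*, +, a}
FOLLOW(A) = {$}
FOLLOW(S) = {$}
Therefore, FOLLOW(A) = {$}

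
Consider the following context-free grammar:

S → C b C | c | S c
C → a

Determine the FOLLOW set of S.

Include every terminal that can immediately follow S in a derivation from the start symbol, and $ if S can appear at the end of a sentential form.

We compute FOLLOW(S) using the standard algorithm.
FOLLOW(S) starts with {$}.
FIRST(C) = {a}
FIRST(S) = {a, c}
FOLLOW(C) = {$, b, c}
FOLLOW(S) = {$, c}
Therefore, FOLLOW(S) = {$, c}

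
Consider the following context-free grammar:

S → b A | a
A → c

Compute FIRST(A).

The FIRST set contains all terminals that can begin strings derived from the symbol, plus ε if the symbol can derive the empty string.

We compute FIRST(A) using the standard algorithm.
FIRST(A) = {c}
FIRST(S) = {a, b}
Therefore, FIRST(A) = {c}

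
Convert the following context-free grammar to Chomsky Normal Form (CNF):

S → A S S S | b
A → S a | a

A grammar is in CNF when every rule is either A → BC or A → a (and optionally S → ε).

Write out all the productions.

S → b; TA → a; A → a; S → A X0; X0 → S X1; X1 → S S; A → S TA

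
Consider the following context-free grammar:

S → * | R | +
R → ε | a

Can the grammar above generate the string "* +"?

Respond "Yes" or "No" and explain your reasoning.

No - no valid derivation exists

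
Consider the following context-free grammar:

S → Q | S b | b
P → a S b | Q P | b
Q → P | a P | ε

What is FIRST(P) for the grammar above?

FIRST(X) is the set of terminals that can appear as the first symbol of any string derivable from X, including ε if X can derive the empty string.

We compute FIRST(P) using the standard algorithm.
FIRST(P) = {a, b}
FIRST(Q) = {a, b, ε}
FIRST(S) = {a, b, ε}
Therefore, FIRST(P) = {a, b}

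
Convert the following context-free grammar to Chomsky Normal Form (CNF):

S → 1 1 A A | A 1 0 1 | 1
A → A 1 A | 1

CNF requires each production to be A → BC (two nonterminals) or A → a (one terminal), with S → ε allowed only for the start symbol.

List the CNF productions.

T1 → 1; T0 → 0; S → 1; A → 1; S → T1 X0; X0 → T1 X1; X1 → A A; S → A X2; X2 → T1 X3; X3 → T0 T1; A → A X4; X4 → T1 A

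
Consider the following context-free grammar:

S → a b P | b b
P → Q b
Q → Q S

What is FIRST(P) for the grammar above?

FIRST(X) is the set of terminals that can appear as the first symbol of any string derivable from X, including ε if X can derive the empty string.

We compute FIRST(P) using the standard algorithm.
FIRST(P) = {}
FIRST(Q) = {}
FIRST(S) = {a, b}
Therefore, FIRST(P) = {}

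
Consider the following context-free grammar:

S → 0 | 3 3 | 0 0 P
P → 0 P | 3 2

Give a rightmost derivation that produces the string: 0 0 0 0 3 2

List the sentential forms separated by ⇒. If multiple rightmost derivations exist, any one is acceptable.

S ⇒ 0 0 P ⇒ 0 0 0 P ⇒ 0 0 0 0 P ⇒ 0 0 0 0 3 2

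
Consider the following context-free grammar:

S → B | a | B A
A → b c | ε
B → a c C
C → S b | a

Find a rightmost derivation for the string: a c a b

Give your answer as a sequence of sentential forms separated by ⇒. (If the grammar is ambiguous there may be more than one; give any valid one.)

S ⇒ B ⇒ a c C ⇒ a c S b ⇒ a c a b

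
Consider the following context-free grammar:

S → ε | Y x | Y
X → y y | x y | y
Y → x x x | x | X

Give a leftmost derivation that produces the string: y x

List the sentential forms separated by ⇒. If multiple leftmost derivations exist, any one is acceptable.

S ⇒ Y x ⇒ X x ⇒ y x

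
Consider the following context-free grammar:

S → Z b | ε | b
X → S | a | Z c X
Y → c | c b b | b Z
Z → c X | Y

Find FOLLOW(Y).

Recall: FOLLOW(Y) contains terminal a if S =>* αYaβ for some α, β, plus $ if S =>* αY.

We compute FOLLOW(Y) using the standard algorithm.
FOLLOW(S) starts with {$}.
FIRST(S) = {b, c, ε}
FIRST(X) = {a, b, c, ε}
FIRST(Y) = {b, c}
FIRST(Z) = {b, c}
FOLLOW(S) = {$, b, c}
FOLLOW(X) = {b, c}
FOLLOW(Y) = {b, c}
FOLLOW(Z) = {b, c}
Therefore, FOLLOW(Y) = {b, c}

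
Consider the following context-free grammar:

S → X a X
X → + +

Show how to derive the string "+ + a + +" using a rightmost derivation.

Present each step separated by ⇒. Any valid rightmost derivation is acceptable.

S ⇒ X a X ⇒ X a + + ⇒ + + a + +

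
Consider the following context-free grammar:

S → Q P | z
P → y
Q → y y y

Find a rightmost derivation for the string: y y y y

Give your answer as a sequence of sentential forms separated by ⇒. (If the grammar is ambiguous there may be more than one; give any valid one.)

S ⇒ Q P ⇒ Q y ⇒ y y y y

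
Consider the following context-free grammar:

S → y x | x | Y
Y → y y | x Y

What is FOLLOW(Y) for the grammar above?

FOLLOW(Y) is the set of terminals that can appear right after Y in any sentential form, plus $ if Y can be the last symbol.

We compute FOLLOW(Y) using the standard algorithm.
FOLLOW(S) starts with {$}.
FIRST(S) = {x, y}
FIRST(Y) = {x, y}
FOLLOW(S) = {$}
FOLLOW(Y) = {$}
Therefore, FOLLOW(Y) = {$}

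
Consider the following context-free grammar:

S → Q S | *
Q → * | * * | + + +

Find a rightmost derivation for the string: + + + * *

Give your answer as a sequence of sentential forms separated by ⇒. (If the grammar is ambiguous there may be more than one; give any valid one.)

S ⇒ Q S ⇒ Q Q S ⇒ Q Q * ⇒ Q * * ⇒ + + + * *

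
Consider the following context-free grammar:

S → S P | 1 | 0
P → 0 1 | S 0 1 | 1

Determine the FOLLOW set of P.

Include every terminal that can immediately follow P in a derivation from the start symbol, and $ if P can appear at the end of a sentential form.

We compute FOLLOW(P) using the standard algorithm.
FOLLOW(S) starts with {$}.
FIRST(P) = {0, 1}
FIRST(S) = {0, 1}
FOLLOW(P) = {$, 0, 1}
FOLLOW(S) = {$, 0, 1}
Therefore, FOLLOW(P) = {$, 0, 1}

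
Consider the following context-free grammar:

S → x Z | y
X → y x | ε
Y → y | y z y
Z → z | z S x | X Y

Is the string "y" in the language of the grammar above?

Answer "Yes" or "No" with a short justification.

Yes - a valid derivation exists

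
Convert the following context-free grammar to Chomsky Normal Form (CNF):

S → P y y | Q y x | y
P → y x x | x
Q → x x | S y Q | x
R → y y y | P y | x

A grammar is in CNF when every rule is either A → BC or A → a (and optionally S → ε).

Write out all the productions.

TY → y; TX → x; S → y; P → x; Q → x; R → x; S → P X0; X0 → TY TY; S → Q X1; X1 → TY TX; P → TY X2; X2 → TX TX; Q → TX TX; Q → S X3; X3 → TY Q; R → TY X4; X4 → TY TY; R → P TY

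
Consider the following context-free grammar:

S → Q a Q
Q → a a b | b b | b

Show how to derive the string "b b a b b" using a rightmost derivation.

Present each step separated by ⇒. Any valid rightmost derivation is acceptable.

S ⇒ Q a Q ⇒ Q a b b ⇒ b b a b b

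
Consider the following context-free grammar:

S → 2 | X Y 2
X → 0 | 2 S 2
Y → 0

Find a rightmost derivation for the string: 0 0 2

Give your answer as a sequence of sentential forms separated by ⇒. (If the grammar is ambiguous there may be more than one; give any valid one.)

S ⇒ X Y 2 ⇒ X 0 2 ⇒ 0 0 2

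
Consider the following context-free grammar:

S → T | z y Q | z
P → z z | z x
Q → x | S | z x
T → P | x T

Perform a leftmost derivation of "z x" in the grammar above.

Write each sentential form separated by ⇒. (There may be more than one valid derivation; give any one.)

S ⇒ T ⇒ P ⇒ z x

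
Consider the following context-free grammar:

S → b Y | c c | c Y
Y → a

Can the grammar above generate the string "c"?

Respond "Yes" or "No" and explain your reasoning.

No - no valid derivation exists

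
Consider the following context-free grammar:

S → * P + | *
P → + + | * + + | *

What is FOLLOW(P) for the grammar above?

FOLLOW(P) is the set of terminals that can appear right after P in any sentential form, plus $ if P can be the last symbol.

We compute FOLLOW(P) using the standard algorithm.
FOLLOW(S) starts with {$}.
FIRST(P) = {*, +}
FIRST(S) = {*}
FOLLOW(P) = {+}
FOLLOW(S) = {$}
Therefore, FOLLOW(P) = {+}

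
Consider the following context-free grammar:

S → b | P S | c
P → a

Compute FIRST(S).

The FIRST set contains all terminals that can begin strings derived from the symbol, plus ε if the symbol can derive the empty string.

We compute FIRST(S) using the standard algorithm.
FIRST(P) = {a}
FIRST(S) = {a, b, c}
Therefore, FIRST(S) = {a, b, c}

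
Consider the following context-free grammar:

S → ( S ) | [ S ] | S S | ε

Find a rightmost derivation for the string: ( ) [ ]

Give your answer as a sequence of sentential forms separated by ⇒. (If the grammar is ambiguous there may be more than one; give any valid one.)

S ⇒ S S ⇒ S [ S ] ⇒ S [ ] ⇒ ( S ) [ ] ⇒ ( ) [ ]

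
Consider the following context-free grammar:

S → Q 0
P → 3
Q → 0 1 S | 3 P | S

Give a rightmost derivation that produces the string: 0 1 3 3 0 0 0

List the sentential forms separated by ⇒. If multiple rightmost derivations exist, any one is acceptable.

S ⇒ Q 0 ⇒ 0 1 S 0 ⇒ 0 1 Q 0 0 ⇒ 0 1 S 0 0 ⇒ 0 1 Q 0 0 0 ⇒ 0 1 3 P 0 0 0 ⇒ 0 1 3 3 0 0 0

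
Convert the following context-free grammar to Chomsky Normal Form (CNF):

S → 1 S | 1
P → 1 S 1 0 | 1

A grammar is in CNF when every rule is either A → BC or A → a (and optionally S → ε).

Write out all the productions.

T1 → 1; S → 1; T0 → 0; P → 1; S → T1 S; P → T1 X0; X0 → S X1; X1 → T1 T0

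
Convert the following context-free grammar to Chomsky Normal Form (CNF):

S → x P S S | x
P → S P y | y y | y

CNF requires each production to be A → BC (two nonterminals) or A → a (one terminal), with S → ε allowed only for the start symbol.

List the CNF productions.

TX → x; S → x; TY → y; P → y; S → TX X0; X0 → P X1; X1 → S S; P → S X2; X2 → P TY; P → TY TY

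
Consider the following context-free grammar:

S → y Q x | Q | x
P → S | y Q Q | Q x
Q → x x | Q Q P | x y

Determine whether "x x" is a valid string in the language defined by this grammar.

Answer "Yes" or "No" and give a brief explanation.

Yes - a valid derivation exists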